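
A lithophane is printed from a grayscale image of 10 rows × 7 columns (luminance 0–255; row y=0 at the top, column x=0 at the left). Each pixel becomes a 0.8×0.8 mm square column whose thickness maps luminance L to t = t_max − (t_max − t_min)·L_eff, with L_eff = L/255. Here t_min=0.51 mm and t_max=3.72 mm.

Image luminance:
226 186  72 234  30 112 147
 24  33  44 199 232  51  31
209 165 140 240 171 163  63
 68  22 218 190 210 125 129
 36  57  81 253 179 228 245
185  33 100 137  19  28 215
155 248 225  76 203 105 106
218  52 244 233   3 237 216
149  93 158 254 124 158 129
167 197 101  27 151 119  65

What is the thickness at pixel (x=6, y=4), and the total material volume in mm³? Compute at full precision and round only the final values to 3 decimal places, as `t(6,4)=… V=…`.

t(6,4)=0.636 V=88.162

span = t_max - t_min = 3.72 - 0.51 = 3.210
L(6,4) = 245, L_eff = 245/255 = 0.960784
t(6,4) = 3.72 - 3.210·0.960784 = 0.636
Σt over all 10·7 pixels = 1170899/8500 ≈ 137.7528235
V = pitch²·Σt = 0.8²·1170899/8500 = 88.162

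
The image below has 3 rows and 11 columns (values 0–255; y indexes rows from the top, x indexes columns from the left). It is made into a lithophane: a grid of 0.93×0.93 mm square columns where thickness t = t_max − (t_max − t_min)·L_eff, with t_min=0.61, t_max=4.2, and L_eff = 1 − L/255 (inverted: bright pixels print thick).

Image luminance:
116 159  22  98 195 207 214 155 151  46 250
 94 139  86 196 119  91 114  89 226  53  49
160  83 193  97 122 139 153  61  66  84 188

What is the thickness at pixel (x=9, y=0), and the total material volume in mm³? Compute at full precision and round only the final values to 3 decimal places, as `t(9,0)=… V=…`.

span = t_max - t_min = 4.2 - 0.61 = 3.590
L(9,0) = 46, L_eff = 1 - 46/255 = 0.819608 (inverted)
t(9,0) = 4.2 - 3.590·0.819608 = 1.258
Σt over all 3·11 pixels = 1351/17 ≈ 79.4705882
V = pitch²·Σt = 0.93²·1351/17 = 68.734

t(9,0)=1.258 V=68.734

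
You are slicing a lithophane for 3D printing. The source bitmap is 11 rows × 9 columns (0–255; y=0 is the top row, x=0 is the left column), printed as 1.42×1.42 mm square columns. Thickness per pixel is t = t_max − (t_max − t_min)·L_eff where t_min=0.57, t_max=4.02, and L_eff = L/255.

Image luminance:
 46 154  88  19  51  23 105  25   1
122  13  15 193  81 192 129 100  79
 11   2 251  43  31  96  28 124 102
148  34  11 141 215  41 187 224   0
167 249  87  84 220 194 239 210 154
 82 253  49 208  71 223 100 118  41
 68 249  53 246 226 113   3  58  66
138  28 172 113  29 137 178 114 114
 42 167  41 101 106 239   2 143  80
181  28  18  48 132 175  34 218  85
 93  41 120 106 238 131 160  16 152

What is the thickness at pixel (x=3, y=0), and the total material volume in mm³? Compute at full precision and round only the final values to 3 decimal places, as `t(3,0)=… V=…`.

span = t_max - t_min = 4.02 - 0.57 = 3.450
L(3,0) = 19, L_eff = 19/255 = 0.074510
t(3,0) = 4.02 - 3.450·0.074510 = 3.763
Σt over all 11·9 pixels = 213209/850 ≈ 250.8341176
V = pitch²·Σt = 1.42²·213209/850 = 505.782

t(3,0)=3.763 V=505.782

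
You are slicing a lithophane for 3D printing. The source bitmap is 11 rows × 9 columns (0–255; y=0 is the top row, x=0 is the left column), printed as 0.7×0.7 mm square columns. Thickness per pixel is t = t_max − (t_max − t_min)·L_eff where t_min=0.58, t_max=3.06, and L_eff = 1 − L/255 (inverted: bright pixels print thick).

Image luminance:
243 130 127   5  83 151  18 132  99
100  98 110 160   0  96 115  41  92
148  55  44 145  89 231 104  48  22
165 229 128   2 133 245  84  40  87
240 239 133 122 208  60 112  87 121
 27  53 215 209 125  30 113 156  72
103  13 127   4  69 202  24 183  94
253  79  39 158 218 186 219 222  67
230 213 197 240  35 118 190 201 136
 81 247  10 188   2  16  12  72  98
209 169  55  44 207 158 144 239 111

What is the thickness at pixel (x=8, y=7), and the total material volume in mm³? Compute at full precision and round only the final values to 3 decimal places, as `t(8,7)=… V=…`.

span = t_max - t_min = 3.06 - 0.58 = 2.480
L(8,7) = 67, L_eff = 1 - 67/255 = 0.737255 (inverted)
t(8,7) = 3.06 - 2.480·0.737255 = 1.232
Σt over all 11·9 pixels = 740159/4250 ≈ 174.1550588
V = pitch²·Σt = 0.7²·740159/4250 = 85.336

t(8,7)=1.232 V=85.336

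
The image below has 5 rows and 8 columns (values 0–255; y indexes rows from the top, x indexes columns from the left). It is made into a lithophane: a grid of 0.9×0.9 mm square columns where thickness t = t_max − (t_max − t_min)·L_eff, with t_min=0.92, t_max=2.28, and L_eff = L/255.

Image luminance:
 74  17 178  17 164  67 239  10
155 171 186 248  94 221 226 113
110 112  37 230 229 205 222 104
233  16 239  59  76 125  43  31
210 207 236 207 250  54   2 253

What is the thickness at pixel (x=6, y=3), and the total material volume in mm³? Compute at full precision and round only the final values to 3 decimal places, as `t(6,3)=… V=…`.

t(6,3)=2.051 V=49.378

span = t_max - t_min = 2.28 - 0.92 = 1.360
L(6,3) = 43, L_eff = 43/255 = 0.168627
t(6,3) = 2.28 - 1.360·0.168627 = 2.051
Σt over all 5·8 pixels = 60.96
V = pitch²·Σt = 0.9²·60.96 = 49.378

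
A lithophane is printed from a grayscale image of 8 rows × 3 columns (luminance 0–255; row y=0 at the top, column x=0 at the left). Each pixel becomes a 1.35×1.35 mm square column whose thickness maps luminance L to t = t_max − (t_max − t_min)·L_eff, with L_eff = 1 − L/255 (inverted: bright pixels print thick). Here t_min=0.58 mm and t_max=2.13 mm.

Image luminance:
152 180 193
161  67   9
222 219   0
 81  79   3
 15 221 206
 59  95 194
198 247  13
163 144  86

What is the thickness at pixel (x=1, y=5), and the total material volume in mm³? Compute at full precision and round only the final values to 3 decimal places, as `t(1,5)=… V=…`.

span = t_max - t_min = 2.13 - 0.58 = 1.550
L(1,5) = 95, L_eff = 1 - 95/255 = 0.627451 (inverted)
t(1,5) = 2.13 - 1.550·0.627451 = 1.157
Σt over all 8·3 pixels = 164209/5100 ≈ 32.1978431
V = pitch²·Σt = 1.35²·164209/5100 = 58.681

t(1,5)=1.157 V=58.681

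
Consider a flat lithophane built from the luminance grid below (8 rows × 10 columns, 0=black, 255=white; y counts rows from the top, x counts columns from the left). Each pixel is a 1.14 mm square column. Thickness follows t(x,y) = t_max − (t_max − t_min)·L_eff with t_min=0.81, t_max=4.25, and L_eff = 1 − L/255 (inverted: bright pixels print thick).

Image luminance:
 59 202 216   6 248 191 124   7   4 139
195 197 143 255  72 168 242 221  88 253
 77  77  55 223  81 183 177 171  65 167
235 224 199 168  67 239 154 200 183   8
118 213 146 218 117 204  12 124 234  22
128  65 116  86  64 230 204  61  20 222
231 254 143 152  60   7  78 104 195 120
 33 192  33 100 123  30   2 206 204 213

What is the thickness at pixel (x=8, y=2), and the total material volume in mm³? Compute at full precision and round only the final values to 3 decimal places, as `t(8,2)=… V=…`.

t(8,2)=1.687 V=278.239

span = t_max - t_min = 4.25 - 0.81 = 3.440
L(8,2) = 65, L_eff = 1 - 65/255 = 0.745098 (inverted)
t(8,2) = 4.25 - 3.440·0.745098 = 1.687
Σt over all 8·10 pixels = 214.096
V = pitch²·Σt = 1.14²·214.096 = 278.239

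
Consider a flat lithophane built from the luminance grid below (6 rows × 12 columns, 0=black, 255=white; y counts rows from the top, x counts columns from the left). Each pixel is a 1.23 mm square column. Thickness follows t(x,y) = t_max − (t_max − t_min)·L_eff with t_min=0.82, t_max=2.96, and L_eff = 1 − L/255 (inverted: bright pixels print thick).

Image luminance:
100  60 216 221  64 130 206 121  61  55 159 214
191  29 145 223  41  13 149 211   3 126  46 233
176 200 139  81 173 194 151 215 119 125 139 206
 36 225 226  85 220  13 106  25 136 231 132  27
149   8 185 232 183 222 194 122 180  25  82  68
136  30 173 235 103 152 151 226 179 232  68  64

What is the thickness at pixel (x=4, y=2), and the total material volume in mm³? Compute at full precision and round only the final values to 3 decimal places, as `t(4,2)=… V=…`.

span = t_max - t_min = 2.96 - 0.82 = 2.140
L(4,2) = 173, L_eff = 1 - 173/255 = 0.321569 (inverted)
t(4,2) = 2.96 - 2.140·0.321569 = 2.272
Σt over all 6·12 pixels = 900466/6375 ≈ 141.2495686
V = pitch²·Σt = 1.23²·900466/6375 = 213.696

t(4,2)=2.272 V=213.696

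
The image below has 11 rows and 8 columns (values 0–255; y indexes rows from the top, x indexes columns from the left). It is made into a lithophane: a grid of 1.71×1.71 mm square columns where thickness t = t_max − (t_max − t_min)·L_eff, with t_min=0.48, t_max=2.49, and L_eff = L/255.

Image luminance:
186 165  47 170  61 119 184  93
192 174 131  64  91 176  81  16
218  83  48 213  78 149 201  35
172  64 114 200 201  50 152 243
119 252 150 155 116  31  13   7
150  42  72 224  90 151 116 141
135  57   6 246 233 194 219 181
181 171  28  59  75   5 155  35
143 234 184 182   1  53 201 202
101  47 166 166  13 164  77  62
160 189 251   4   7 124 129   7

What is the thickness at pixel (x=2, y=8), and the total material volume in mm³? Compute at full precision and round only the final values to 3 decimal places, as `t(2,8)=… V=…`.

t(2,8)=1.040 V=390.719

span = t_max - t_min = 2.49 - 0.48 = 2.010
L(2,8) = 184, L_eff = 184/255 = 0.721569
t(2,8) = 2.49 - 2.010·0.721569 = 1.040
Σt over all 11·8 pixels = 1135771/8500 ≈ 133.6201176
V = pitch²·Σt = 1.71²·1135771/8500 = 390.719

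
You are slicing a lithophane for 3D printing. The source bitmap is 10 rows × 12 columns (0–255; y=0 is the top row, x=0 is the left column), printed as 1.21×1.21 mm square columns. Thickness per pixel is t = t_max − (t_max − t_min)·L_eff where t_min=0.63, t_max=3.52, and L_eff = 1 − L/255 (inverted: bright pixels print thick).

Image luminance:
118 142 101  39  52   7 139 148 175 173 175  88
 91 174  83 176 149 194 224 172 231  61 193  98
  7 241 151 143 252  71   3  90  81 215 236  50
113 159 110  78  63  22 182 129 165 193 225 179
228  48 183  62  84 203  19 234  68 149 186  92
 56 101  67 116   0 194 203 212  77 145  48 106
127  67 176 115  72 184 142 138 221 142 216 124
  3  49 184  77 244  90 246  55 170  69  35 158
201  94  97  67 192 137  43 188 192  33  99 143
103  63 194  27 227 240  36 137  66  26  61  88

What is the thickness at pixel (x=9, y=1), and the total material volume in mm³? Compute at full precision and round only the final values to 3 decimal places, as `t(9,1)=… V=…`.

span = t_max - t_min = 3.52 - 0.63 = 2.890
L(9,1) = 61, L_eff = 1 - 61/255 = 0.760784 (inverted)
t(9,1) = 3.52 - 2.890·0.760784 = 1.321
Σt over all 10·12 pixels = 3701/15 ≈ 246.7333333
V = pitch²·Σt = 1.21²·3701/15 = 361.242

t(9,1)=1.321 V=361.242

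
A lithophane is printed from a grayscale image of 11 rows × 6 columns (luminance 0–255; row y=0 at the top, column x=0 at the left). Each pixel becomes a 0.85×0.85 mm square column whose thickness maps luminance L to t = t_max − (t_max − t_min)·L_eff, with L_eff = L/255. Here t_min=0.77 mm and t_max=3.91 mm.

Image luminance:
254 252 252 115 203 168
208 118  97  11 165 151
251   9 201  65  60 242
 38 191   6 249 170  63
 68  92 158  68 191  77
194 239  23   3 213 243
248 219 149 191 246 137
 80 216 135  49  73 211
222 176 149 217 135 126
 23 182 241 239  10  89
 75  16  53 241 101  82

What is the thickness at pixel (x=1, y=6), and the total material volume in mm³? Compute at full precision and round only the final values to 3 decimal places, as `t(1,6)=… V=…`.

t(1,6)=1.213 V=102.473

span = t_max - t_min = 3.91 - 0.77 = 3.140
L(1,6) = 219, L_eff = 219/255 = 0.858824
t(1,6) = 3.91 - 3.140·0.858824 = 1.213
Σt over all 11·6 pixels = 904171/6375 ≈ 141.8307451
V = pitch²·Σt = 0.85²·904171/6375 = 102.473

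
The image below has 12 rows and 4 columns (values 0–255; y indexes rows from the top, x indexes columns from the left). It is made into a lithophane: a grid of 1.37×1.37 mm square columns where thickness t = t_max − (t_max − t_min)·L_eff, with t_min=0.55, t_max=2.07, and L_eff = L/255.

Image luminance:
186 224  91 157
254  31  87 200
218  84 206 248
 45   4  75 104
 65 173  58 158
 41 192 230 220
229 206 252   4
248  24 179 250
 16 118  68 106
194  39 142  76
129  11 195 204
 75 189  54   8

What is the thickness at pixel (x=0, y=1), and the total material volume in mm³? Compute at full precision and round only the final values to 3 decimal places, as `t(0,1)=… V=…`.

t(0,1)=0.556 V=115.256

span = t_max - t_min = 2.07 - 0.55 = 1.520
L(0,1) = 254, L_eff = 254/255 = 0.996078
t(0,1) = 2.07 - 1.520·0.996078 = 0.556
Σt over all 12·4 pixels = 391474/6375 ≈ 61.4076863
V = pitch²·Σt = 1.37²·391474/6375 = 115.256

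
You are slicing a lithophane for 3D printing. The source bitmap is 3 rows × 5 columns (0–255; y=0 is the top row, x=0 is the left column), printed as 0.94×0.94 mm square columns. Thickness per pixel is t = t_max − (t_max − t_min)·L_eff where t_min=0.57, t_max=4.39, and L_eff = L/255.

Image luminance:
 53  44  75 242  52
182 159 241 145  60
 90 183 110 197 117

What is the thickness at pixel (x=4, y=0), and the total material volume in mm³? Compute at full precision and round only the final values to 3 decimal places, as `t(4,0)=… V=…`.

t(4,0)=3.611 V=32.374

span = t_max - t_min = 4.39 - 0.57 = 3.820
L(4,0) = 52, L_eff = 52/255 = 0.203922
t(4,0) = 4.39 - 3.820·0.203922 = 3.611
Σt over all 3·5 pixels = 12457/340 ≈ 36.6382353
V = pitch²·Σt = 0.94²·12457/340 = 32.374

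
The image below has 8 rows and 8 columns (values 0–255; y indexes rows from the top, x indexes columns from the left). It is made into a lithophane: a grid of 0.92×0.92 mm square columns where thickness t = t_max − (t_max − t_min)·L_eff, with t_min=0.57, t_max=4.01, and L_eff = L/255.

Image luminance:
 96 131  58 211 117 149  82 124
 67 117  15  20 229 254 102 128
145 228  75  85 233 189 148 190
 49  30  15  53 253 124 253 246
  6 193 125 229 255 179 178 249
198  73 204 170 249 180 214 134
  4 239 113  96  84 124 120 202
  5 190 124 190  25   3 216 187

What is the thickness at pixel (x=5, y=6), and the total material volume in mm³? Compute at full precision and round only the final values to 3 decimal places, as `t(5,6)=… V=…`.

t(5,6)=2.337 V=114.754

span = t_max - t_min = 4.01 - 0.57 = 3.440
L(5,6) = 124, L_eff = 124/255 = 0.486275
t(5,6) = 4.01 - 3.440·0.486275 = 2.337
Σt over all 8·8 pixels = 864316/6375 ≈ 135.5789804
V = pitch²·Σt = 0.92²·864316/6375 = 114.754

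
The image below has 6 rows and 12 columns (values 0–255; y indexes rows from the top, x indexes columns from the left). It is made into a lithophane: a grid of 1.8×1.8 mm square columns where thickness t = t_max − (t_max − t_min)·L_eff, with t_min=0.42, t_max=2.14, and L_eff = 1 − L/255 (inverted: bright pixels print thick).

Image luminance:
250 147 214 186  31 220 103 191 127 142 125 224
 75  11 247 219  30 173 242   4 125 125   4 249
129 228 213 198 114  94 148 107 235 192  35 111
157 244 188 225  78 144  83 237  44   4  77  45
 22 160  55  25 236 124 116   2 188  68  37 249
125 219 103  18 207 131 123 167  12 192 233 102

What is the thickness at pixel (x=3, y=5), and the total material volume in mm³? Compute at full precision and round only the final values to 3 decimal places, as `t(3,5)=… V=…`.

t(3,5)=0.541 V=310.137

span = t_max - t_min = 2.14 - 0.42 = 1.720
L(3,5) = 18, L_eff = 1 - 18/255 = 0.929412 (inverted)
t(3,5) = 2.14 - 1.720·0.929412 = 0.541
Σt over all 6·12 pixels = 203408/2125 ≈ 95.7214118
V = pitch²·Σt = 1.8²·203408/2125 = 310.137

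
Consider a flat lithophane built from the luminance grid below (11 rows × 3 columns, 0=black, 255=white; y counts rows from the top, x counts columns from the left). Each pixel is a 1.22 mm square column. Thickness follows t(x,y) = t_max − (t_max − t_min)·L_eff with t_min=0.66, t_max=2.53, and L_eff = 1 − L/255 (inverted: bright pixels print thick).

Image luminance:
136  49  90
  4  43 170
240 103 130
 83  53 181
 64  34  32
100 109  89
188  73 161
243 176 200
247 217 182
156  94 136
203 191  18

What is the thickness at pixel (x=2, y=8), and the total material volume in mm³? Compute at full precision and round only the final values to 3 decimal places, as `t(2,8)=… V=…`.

t(2,8)=1.995 V=78.205

span = t_max - t_min = 2.53 - 0.66 = 1.870
L(2,8) = 182, L_eff = 1 - 182/255 = 0.286275 (inverted)
t(2,8) = 2.53 - 1.870·0.286275 = 1.995
Σt over all 11·3 pixels = 15763/300 ≈ 52.5433333
V = pitch²·Σt = 1.22²·15763/300 = 78.205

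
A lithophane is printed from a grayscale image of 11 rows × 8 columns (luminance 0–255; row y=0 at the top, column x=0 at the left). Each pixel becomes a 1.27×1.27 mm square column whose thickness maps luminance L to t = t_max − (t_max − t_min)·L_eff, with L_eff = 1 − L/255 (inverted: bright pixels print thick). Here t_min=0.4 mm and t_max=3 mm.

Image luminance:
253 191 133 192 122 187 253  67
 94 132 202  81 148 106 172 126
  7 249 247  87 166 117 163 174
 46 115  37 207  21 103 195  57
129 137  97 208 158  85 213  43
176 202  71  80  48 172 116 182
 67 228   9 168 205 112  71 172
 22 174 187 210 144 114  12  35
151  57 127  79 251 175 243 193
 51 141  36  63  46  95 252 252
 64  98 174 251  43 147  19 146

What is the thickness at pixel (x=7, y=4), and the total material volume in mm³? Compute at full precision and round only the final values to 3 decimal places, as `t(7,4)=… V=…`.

t(7,4)=0.838 V=248.378

span = t_max - t_min = 3 - 0.4 = 2.600
L(7,4) = 43, L_eff = 1 - 43/255 = 0.831373 (inverted)
t(7,4) = 3 - 2.600·0.831373 = 0.838
Σt over all 11·8 pixels = 196343/1275 ≈ 153.9945098
V = pitch²·Σt = 1.27²·196343/1275 = 248.378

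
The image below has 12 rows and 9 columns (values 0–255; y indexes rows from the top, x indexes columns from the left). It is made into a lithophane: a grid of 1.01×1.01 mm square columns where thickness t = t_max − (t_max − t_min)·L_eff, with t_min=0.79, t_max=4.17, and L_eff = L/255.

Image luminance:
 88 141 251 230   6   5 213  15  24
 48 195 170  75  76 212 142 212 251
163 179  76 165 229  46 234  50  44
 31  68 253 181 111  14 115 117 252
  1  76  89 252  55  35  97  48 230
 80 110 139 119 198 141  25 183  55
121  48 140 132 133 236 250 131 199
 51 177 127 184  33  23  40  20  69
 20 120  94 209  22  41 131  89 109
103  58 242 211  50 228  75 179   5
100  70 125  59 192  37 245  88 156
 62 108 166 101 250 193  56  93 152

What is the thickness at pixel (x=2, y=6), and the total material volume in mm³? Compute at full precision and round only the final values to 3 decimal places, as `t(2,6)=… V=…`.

span = t_max - t_min = 4.17 - 0.79 = 3.380
L(2,6) = 140, L_eff = 140/255 = 0.549020
t(2,6) = 4.17 - 3.380·0.549020 = 2.314
Σt over all 12·9 pixels = 1775249/6375 ≈ 278.4704314
V = pitch²·Σt = 1.01²·1775249/6375 = 284.068

t(2,6)=2.314 V=284.068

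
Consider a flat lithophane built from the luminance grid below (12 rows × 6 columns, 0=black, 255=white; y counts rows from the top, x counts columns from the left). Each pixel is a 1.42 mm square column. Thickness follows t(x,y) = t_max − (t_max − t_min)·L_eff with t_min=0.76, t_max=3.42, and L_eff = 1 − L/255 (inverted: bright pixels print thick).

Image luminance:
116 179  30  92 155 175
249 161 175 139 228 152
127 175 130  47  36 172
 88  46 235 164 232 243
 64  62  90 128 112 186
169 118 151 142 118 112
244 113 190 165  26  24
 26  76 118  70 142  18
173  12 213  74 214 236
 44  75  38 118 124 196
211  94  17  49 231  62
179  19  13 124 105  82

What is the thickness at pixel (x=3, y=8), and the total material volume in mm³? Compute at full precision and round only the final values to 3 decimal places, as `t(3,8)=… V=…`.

span = t_max - t_min = 3.42 - 0.76 = 2.660
L(3,8) = 74, L_eff = 1 - 74/255 = 0.709804 (inverted)
t(3,8) = 3.42 - 2.660·0.709804 = 1.532
Σt over all 12·6 pixels = 627703/4250 ≈ 147.6948235
V = pitch²·Σt = 1.42²·627703/4250 = 297.812

t(3,8)=1.532 V=297.812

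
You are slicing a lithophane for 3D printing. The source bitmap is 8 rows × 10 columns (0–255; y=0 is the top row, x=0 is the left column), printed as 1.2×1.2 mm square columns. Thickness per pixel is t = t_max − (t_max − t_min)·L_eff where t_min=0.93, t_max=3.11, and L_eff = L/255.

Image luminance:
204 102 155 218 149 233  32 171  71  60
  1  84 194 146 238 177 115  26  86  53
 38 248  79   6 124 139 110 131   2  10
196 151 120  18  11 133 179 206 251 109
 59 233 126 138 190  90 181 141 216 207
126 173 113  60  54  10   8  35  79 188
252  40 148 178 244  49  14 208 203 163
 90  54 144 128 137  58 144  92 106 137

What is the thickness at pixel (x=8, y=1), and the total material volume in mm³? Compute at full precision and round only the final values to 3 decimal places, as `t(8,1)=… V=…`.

span = t_max - t_min = 3.11 - 0.93 = 2.180
L(8,1) = 86, L_eff = 86/255 = 0.337255
t(8,1) = 3.11 - 2.180·0.337255 = 2.375
Σt over all 8·10 pixels = 165.088
V = pitch²·Σt = 1.2²·165.088 = 237.727

t(8,1)=2.375 V=237.727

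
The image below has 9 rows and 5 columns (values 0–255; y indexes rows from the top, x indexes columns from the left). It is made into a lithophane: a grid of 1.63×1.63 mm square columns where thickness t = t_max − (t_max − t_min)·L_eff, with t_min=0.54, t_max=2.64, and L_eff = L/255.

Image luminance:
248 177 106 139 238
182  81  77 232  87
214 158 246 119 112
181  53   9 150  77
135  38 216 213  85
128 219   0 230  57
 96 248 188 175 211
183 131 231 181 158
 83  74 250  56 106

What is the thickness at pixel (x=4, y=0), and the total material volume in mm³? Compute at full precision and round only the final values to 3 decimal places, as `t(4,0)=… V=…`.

t(4,0)=0.680 V=171.711

span = t_max - t_min = 2.64 - 0.54 = 2.100
L(4,0) = 238, L_eff = 238/255 = 0.933333
t(4,0) = 2.64 - 2.100·0.933333 = 0.680
Σt over all 9·5 pixels = 27467/425 ≈ 64.6282353
V = pitch²·Σt = 1.63²·27467/425 = 171.711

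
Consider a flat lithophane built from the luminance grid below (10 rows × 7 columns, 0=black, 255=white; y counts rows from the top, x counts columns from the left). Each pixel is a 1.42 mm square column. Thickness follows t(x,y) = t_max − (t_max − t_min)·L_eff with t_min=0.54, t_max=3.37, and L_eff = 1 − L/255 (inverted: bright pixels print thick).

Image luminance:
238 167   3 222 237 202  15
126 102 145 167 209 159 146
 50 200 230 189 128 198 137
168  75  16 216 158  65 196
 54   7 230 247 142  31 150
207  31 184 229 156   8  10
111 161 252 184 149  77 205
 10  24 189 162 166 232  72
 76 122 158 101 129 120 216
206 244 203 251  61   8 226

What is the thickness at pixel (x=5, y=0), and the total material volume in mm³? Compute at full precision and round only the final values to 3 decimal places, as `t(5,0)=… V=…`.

t(5,0)=2.782 V=299.218

span = t_max - t_min = 3.37 - 0.54 = 2.830
L(5,0) = 202, L_eff = 1 - 202/255 = 0.207843 (inverted)
t(5,0) = 3.37 - 2.830·0.207843 = 2.782
Σt over all 10·7 pixels = 756799/5100 ≈ 148.3919608
V = pitch²·Σt = 1.42²·756799/5100 = 299.218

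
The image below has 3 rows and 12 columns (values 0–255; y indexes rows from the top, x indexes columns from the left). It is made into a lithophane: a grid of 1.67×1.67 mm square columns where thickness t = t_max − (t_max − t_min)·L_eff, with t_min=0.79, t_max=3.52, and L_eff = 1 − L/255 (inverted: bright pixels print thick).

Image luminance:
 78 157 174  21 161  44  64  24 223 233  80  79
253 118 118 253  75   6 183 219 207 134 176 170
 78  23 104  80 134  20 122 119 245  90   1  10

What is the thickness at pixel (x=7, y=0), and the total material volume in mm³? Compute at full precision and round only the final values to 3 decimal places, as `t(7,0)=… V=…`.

span = t_max - t_min = 3.52 - 0.79 = 2.730
L(7,0) = 24, L_eff = 1 - 24/255 = 0.905882 (inverted)
t(7,0) = 3.52 - 2.730·0.905882 = 1.047
Σt over all 3·12 pixels = 157714/2125 ≈ 74.2183529
V = pitch²·Σt = 1.67²·157714/2125 = 206.988

t(7,0)=1.047 V=206.988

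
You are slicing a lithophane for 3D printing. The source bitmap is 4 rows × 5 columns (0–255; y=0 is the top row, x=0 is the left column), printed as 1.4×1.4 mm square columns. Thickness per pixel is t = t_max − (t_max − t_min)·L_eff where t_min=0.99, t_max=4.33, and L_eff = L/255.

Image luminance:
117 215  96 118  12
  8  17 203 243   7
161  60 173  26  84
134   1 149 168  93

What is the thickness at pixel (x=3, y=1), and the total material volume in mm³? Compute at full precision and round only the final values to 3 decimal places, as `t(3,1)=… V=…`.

span = t_max - t_min = 4.33 - 0.99 = 3.340
L(3,1) = 243, L_eff = 243/255 = 0.952941
t(3,1) = 4.33 - 3.340·0.952941 = 1.147
Σt over all 4·5 pixels = 50397/850 ≈ 59.2905882
V = pitch²·Σt = 1.4²·50397/850 = 116.210

t(3,1)=1.147 V=116.210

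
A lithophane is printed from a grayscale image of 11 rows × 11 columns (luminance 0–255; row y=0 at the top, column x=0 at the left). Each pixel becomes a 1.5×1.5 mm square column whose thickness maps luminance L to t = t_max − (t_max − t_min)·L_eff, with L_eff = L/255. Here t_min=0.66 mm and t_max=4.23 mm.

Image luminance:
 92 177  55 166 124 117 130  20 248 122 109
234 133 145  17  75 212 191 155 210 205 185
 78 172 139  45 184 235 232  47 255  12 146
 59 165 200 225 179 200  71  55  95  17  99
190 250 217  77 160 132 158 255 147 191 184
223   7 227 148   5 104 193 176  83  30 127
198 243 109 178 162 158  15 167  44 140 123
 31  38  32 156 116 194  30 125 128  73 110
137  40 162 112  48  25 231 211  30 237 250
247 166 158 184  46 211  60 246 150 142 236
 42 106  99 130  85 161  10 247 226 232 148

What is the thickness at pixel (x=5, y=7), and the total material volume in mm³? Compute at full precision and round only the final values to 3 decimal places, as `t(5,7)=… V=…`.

span = t_max - t_min = 4.23 - 0.66 = 3.570
L(5,7) = 194, L_eff = 194/255 = 0.760784
t(5,7) = 4.23 - 3.570·0.760784 = 1.514
Σt over all 11·11 pixels = 278.016
V = pitch²·Σt = 1.5²·278.016 = 625.536

t(5,7)=1.514 V=625.536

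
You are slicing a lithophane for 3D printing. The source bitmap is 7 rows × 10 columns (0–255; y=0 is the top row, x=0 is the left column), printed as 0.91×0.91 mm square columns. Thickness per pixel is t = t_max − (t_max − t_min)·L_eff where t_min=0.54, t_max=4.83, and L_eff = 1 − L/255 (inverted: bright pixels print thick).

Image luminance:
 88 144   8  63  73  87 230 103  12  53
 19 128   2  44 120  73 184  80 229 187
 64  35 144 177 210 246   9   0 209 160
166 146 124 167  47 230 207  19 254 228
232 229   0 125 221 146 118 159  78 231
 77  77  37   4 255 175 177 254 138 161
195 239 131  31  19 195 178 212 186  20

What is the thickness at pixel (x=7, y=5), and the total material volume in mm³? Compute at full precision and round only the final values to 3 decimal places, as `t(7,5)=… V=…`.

span = t_max - t_min = 4.83 - 0.54 = 4.290
L(7,5) = 254, L_eff = 1 - 254/255 = 0.003922 (inverted)
t(7,5) = 4.83 - 4.290·0.003922 = 4.813
Σt over all 7·10 pixels = 1618167/8500 ≈ 190.3725882
V = pitch²·Σt = 0.91²·1618167/8500 = 157.648

t(7,5)=4.813 V=157.648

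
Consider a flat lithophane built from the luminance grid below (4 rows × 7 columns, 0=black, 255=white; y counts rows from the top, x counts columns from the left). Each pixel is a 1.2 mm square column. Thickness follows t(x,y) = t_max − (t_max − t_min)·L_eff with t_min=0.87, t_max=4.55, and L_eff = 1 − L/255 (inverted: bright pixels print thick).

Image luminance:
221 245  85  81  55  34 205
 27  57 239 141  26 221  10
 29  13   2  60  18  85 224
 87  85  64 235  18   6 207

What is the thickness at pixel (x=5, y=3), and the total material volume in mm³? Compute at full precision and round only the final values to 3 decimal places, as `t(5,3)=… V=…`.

span = t_max - t_min = 4.55 - 0.87 = 3.680
L(5,3) = 6, L_eff = 1 - 6/255 = 0.976471 (inverted)
t(5,3) = 4.55 - 3.680·0.976471 = 0.957
Σt over all 4·7 pixels = 82211/1275 ≈ 64.4792157
V = pitch²·Σt = 1.2²·82211/1275 = 92.850

t(5,3)=0.957 V=92.850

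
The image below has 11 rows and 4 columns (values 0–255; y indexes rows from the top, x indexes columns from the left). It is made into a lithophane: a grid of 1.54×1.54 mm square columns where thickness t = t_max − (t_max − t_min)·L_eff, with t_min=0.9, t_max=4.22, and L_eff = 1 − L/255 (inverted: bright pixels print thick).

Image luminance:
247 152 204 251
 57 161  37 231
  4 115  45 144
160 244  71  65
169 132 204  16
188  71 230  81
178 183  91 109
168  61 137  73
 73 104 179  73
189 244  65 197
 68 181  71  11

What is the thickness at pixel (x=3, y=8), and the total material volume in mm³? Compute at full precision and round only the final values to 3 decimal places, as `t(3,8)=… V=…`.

span = t_max - t_min = 4.22 - 0.9 = 3.320
L(3,8) = 73, L_eff = 1 - 73/255 = 0.713725 (inverted)
t(3,8) = 4.22 - 3.320·0.713725 = 1.850
Σt over all 11·4 pixels = 728372/6375 ≈ 114.2544314
V = pitch²·Σt = 1.54²·728372/6375 = 270.966

t(3,8)=1.850 V=270.966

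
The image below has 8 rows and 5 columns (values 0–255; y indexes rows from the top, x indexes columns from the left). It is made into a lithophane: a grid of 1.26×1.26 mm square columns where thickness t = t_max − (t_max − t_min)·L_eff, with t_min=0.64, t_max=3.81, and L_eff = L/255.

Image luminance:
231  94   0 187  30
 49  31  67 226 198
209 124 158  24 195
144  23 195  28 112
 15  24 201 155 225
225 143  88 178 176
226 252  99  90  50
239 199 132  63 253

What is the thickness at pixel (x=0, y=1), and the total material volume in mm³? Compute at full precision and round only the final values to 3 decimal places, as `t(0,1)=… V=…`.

span = t_max - t_min = 3.81 - 0.64 = 3.170
L(0,1) = 49, L_eff = 49/255 = 0.192157
t(0,1) = 3.81 - 3.170·0.192157 = 3.201
Σt over all 8·5 pixels = 364619/4250 ≈ 85.7927059
V = pitch²·Σt = 1.26²·364619/4250 = 136.204

t(0,1)=3.201 V=136.204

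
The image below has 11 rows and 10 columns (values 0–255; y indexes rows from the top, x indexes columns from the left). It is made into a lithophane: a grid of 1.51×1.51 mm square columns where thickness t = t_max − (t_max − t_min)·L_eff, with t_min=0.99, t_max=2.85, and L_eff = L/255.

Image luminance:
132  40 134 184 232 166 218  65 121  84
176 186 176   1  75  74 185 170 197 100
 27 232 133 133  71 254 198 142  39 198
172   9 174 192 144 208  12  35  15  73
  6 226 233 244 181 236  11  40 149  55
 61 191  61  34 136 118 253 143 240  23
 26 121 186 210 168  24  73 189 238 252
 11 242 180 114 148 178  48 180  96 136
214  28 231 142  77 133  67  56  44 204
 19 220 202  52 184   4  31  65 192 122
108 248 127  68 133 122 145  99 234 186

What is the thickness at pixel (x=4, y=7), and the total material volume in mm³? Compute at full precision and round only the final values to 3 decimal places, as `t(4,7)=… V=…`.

span = t_max - t_min = 2.85 - 0.99 = 1.860
L(4,7) = 148, L_eff = 148/255 = 0.580392
t(4,7) = 2.85 - 1.860·0.580392 = 1.770
Σt over all 11·10 pixels = 88613/425 ≈ 208.5011765
V = pitch²·Σt = 1.51²·88613/425 = 475.404

t(4,7)=1.770 V=475.404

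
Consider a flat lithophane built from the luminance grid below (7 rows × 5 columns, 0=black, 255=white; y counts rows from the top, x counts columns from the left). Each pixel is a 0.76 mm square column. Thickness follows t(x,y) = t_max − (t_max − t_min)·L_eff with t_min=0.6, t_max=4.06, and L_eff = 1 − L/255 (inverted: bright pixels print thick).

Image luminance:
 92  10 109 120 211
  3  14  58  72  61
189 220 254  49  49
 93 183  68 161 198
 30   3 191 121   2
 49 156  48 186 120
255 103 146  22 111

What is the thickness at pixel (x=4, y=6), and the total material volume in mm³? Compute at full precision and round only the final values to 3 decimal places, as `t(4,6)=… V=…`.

t(4,6)=2.106 V=41.574

span = t_max - t_min = 4.06 - 0.6 = 3.460
L(4,6) = 111, L_eff = 1 - 111/255 = 0.564706 (inverted)
t(4,6) = 4.06 - 3.460·0.564706 = 2.106
Σt over all 7·5 pixels = 53983/750 ≈ 71.9773333
V = pitch²·Σt = 0.76²·53983/750 = 41.574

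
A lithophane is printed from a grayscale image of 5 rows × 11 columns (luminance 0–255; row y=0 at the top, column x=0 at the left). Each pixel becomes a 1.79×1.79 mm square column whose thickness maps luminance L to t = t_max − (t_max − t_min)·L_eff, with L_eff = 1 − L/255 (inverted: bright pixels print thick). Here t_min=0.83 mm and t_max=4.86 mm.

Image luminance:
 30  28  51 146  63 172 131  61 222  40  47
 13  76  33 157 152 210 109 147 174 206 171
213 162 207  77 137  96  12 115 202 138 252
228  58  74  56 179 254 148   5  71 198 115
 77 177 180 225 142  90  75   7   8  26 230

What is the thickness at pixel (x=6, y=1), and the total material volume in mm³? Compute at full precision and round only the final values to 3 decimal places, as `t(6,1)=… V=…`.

span = t_max - t_min = 4.86 - 0.83 = 4.030
L(6,1) = 109, L_eff = 1 - 109/255 = 0.572549 (inverted)
t(6,1) = 4.86 - 4.030·0.572549 = 2.553
Σt over all 5·11 pixels = 1926647/12750 ≈ 151.1095686
V = pitch²·Σt = 1.79²·1926647/12750 = 484.170

t(6,1)=2.553 V=484.170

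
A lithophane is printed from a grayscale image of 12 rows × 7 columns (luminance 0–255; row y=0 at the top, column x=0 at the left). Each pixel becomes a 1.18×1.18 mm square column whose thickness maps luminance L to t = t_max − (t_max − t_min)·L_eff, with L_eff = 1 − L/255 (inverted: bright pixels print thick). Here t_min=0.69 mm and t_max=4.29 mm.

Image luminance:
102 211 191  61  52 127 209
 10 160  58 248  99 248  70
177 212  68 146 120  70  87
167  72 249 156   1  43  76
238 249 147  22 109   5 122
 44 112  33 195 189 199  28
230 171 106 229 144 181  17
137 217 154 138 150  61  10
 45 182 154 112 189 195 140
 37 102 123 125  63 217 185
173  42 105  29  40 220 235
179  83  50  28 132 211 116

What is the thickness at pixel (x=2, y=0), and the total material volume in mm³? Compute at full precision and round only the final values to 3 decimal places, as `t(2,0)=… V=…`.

span = t_max - t_min = 4.29 - 0.69 = 3.600
L(2,0) = 191, L_eff = 1 - 191/255 = 0.250980 (inverted)
t(2,0) = 4.29 - 3.600·0.250980 = 3.386
Σt over all 12·7 pixels = 88467/425 ≈ 208.1576471
V = pitch²·Σt = 1.18²·88467/425 = 289.839

t(2,0)=3.386 V=289.839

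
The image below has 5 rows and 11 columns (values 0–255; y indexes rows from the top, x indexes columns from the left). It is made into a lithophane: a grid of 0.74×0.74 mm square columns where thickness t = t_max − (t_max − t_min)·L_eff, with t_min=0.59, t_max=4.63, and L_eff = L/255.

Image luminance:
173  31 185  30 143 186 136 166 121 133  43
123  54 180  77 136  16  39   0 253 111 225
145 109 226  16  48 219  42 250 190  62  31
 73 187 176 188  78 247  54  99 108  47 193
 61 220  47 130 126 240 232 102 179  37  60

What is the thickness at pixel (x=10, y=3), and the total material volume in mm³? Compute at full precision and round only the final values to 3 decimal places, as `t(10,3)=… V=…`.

t(10,3)=1.572 V=80.599

span = t_max - t_min = 4.63 - 0.59 = 4.040
L(10,3) = 193, L_eff = 193/255 = 0.756863
t(10,3) = 4.63 - 4.040·0.756863 = 1.572
Σt over all 5·11 pixels = 147.186
V = pitch²·Σt = 0.74²·147.186 = 80.599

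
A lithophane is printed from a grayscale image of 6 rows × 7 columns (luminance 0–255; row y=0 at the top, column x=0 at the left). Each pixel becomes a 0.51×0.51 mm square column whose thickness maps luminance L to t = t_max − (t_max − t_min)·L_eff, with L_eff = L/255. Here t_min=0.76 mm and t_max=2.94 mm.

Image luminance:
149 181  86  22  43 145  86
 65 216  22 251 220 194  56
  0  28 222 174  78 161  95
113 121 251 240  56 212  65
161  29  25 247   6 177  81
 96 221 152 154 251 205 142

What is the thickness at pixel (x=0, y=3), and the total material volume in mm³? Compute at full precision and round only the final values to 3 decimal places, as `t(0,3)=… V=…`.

t(0,3)=1.974 V=19.890

span = t_max - t_min = 2.94 - 0.76 = 2.180
L(0,3) = 113, L_eff = 113/255 = 0.443137
t(0,3) = 2.94 - 2.180·0.443137 = 1.974
Σt over all 6·7 pixels = 324993/4250 ≈ 76.4689412
V = pitch²·Σt = 0.51²·324993/4250 = 19.890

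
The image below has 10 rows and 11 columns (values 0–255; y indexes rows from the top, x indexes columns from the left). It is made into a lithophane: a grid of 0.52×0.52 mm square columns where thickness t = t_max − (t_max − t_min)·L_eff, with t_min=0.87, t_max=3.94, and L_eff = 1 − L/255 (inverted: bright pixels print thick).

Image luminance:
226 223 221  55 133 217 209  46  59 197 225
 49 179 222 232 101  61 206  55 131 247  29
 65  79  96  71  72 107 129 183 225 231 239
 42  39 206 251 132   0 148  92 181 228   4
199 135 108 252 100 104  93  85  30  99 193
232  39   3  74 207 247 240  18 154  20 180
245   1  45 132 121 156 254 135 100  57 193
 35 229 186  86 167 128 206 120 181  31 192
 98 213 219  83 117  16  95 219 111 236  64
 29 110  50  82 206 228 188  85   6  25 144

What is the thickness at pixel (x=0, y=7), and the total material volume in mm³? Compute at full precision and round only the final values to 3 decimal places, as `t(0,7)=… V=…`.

t(0,7)=1.291 V=73.338

span = t_max - t_min = 3.94 - 0.87 = 3.070
L(0,7) = 35, L_eff = 1 - 35/255 = 0.862745 (inverted)
t(0,7) = 3.94 - 3.070·0.862745 = 1.291
Σt over all 10·11 pixels = 6916103/25500 ≈ 271.2197255
V = pitch²·Σt = 0.52²·6916103/25500 = 73.338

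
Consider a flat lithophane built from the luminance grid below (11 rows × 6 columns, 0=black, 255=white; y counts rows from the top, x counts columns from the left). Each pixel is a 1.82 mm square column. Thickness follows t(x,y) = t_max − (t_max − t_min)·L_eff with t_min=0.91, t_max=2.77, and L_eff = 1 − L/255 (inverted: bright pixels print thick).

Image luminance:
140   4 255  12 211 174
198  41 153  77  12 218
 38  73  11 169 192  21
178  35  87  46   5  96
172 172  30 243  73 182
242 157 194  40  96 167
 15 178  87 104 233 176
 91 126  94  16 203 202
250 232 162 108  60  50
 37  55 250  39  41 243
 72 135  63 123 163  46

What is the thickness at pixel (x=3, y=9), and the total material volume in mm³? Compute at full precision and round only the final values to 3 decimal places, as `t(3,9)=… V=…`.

span = t_max - t_min = 2.77 - 0.91 = 1.860
L(3,9) = 39, L_eff = 1 - 39/255 = 0.847059 (inverted)
t(3,9) = 2.77 - 1.860·0.847059 = 1.194
Σt over all 11·6 pixels = 499163/4250 ≈ 117.4501176
V = pitch²·Σt = 1.82²·499163/4250 = 389.042

t(3,9)=1.194 V=389.042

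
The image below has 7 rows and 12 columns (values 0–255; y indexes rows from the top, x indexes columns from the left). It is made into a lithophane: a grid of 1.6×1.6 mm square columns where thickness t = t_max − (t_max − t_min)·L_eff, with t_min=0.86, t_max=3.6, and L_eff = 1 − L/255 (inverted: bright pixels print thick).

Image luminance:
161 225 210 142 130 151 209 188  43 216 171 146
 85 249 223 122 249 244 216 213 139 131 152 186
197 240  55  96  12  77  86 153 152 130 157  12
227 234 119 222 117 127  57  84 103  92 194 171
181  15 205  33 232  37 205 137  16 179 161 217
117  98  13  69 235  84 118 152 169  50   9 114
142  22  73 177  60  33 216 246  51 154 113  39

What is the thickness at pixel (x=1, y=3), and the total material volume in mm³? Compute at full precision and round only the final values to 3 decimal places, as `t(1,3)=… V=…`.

t(1,3)=3.374 V=500.912

span = t_max - t_min = 3.6 - 0.86 = 2.740
L(1,3) = 234, L_eff = 1 - 234/255 = 0.082353 (inverted)
t(1,3) = 3.6 - 2.740·0.082353 = 3.374
Σt over all 7·12 pixels = 831593/4250 ≈ 195.6689412
V = pitch²·Σt = 1.6²·831593/4250 = 500.912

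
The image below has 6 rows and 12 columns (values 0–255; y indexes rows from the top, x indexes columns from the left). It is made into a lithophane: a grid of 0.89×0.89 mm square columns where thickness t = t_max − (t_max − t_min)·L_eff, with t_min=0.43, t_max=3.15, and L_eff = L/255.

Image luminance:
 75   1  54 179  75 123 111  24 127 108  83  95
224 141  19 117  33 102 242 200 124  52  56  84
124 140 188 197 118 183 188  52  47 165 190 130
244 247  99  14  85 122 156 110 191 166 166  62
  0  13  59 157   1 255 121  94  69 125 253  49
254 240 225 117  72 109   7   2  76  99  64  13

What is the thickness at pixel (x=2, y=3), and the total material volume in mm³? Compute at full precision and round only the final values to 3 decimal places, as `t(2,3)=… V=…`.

t(2,3)=2.094 V=109.462

span = t_max - t_min = 3.15 - 0.43 = 2.720
L(2,3) = 99, L_eff = 99/255 = 0.388235
t(2,3) = 3.15 - 2.720·0.388235 = 2.094
Σt over all 6·12 pixels = 138.192
V = pitch²·Σt = 0.89²·138.192 = 109.462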